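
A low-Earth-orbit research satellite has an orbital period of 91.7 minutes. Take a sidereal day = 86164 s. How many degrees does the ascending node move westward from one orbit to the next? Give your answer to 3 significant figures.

23.0°

T = 91.7 min = 5502.0 s.
During one orbit Earth rotates (5502.0 / 86164) × 360° = 22.99°.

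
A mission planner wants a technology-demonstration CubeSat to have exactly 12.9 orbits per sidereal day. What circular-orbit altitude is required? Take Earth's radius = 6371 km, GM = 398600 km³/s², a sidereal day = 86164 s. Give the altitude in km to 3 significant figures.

1290 km

Required period T = 86164 / 12.9 = 6679.4 s.
From T = 2π√(a³/μ): a = (μ T²/4π²)^(1/3) = (398600 × 6679.4² / 4π²)^(1/3) = 7666 km.
Altitude h = a − R = 7666 − 6371 = 1295 km.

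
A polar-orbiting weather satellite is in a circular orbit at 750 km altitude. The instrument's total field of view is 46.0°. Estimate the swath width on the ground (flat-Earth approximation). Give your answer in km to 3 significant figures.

Half-angle = 46.0°/2 = 23°.
Swath width ≈ 2h·tan(θ/2) = 2 × 750 × tan(23°) = 636.7 km.

637 km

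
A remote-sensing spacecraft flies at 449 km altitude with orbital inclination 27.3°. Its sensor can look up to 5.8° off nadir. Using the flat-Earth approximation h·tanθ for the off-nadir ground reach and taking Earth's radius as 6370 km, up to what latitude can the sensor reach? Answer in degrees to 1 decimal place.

For a prograde orbit the ground track reaches latitude ±i = ±27.3°.
Sensor half-swath on the ground ≈ 449·tan(5.8°) = 46 km = 0.41° of latitude.
Maximum observable latitude ≈ 27.3 + 0.41 = 27.7°.

27.7°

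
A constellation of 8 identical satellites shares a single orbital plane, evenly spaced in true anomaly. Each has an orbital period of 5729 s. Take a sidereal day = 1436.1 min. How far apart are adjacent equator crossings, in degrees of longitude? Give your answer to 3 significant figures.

Single-satellite node shift = (5729.0/86166) × 360° = 23.94°.
With 8 satellites evenly phased, successive equator crossings are 23.94/8 = 2.992° apart.

2.99°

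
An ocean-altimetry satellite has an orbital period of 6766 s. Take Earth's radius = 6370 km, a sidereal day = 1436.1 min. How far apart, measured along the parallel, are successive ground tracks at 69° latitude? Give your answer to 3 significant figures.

Node shift per orbit = (6766.0/86166) × 360° = 28.27°.
Equatorial spacing = 28.27 × 111.2 km/° = 3143 km.
At 69° latitude, spacing = 3143 × cos(69°) = 1126 km.

1130 km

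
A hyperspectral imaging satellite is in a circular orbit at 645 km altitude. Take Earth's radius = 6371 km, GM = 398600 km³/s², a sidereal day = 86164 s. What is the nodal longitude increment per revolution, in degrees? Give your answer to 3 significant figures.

Semi-major axis a = 6371 + 645 = 7016 km. Period T = 2π√(a³/μ) = 2π√(7016³/398600) = 5848.5 s = 97.48 min.
During one orbit Earth rotates (5848.5 / 86164) × 360° = 24.44°.

24.4°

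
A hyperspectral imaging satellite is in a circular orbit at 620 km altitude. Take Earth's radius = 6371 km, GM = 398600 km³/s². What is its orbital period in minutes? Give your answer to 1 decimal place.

Semi-major axis a = 6371 + 620 = 6991 km. Period T = 2π√(a³/μ) = 2π√(6991³/398600) = 5817.3 s = 96.95 min.

97.0 min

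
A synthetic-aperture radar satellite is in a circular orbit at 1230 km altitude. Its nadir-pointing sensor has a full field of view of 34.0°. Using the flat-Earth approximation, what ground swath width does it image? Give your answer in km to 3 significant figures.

752 km

Half-angle = 34.0°/2 = 17°.
Swath width ≈ 2h·tan(θ/2) = 2 × 1230 × tan(17°) = 752.1 km.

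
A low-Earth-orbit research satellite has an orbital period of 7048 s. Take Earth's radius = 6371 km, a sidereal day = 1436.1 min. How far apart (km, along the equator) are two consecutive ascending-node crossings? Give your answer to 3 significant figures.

3270 km

During one orbit Earth rotates (7048.0 / 86166) × 360° = 29.45°.
At the equator that is 29.45° × (2π·6371/360) km/° = 29.45 × 111.2 = 3274 km.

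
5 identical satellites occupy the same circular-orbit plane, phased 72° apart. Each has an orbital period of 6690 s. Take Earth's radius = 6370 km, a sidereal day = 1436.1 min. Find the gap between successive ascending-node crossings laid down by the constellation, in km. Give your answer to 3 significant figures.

621 km

Single-satellite node shift = (6690.0/86166) × 360° = 27.95°.
With 5 satellites evenly phased, successive equator crossings are 27.95/5 = 5.590° apart.
That is 5.590 × 111.2 = 621 km at the equator.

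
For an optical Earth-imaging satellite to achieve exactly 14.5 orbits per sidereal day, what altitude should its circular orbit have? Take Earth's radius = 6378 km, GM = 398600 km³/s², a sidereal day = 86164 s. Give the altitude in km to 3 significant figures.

Required period T = 86164 / 14.5 = 5942.3 s.
From T = 2π√(a³/μ): a = (μ T²/4π²)^(1/3) = (398600 × 5942.3² / 4π²)^(1/3) = 7091 km.
Altitude h = a − R = 7091 − 6378 = 713 km.

713 km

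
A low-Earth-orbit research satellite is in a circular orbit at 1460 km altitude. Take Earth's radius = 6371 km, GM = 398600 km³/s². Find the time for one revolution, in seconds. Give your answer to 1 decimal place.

6896.6 seconds

Semi-major axis a = 6371 + 1460 = 7831 km. Period T = 2π√(a³/μ) = 2π√(7831³/398600) = 6896.6 s = 114.94 min.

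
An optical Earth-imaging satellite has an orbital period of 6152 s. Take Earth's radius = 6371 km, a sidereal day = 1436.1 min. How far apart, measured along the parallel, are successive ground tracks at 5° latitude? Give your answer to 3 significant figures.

2850 km

Node shift per orbit = (6152.0/86166) × 360° = 25.70°.
Equatorial spacing = 25.70 × 111.2 km/° = 2858 km.
At 5° latitude, spacing = 2858 × cos(5°) = 2847 km.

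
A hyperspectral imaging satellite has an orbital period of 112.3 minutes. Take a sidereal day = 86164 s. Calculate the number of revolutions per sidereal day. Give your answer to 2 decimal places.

12.79

T = 112.3 min = 6738.0 s.
Orbits per sidereal day = 86164 / 6738.0 = 12.788.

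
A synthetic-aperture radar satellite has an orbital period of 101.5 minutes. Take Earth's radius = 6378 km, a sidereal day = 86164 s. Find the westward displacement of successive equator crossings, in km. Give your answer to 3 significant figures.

T = 101.5 min = 6090.0 s.
During one orbit Earth rotates (6090.0 / 86164) × 360° = 25.44°.
At the equator that is 25.44° × (2π·6378/360) km/° = 25.44 × 111.3 = 2832 km.

2830 km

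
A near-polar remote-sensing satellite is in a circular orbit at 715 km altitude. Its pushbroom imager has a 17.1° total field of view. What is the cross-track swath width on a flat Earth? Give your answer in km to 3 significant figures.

Half-angle = 17.1°/2 = 8.55°.
Swath width ≈ 2h·tan(θ/2) = 2 × 715 × tan(8.55°) = 215.0 km.

215 km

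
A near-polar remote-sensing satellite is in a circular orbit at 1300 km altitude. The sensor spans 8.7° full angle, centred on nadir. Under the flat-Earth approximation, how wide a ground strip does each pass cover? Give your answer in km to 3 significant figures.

198 km

Half-angle = 8.7°/2 = 4.35°.
Swath width ≈ 2h·tan(θ/2) = 2 × 1300 × tan(4.35°) = 197.8 km.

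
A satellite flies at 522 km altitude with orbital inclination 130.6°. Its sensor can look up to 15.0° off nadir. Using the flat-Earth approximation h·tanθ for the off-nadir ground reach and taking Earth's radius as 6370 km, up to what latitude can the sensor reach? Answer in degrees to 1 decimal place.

50.7°

Retrograde orbit: the ground track reaches ±(180° − i) = ±(180 − 130.6) = ±49.4°.
Sensor half-swath on the ground ≈ 522·tan(15.0°) = 140 km = 1.26° of latitude.
Maximum observable latitude ≈ 49.4 + 1.26 = 50.7°.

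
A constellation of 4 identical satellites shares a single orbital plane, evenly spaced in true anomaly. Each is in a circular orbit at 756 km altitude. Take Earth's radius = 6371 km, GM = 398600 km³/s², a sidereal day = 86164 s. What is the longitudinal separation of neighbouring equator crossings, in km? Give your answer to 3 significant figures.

695 km

Semi-major axis a = 6371 + 756 = 7127 km. Period T = 2π√(a³/μ) = 2π√(7127³/398600) = 5987.9 s = 99.80 min.
Single-satellite node shift = (5987.9/86164) × 360° = 25.02°.
With 4 satellites evenly phased, successive equator crossings are 25.02/4 = 6.254° apart.
That is 6.254 × 111.2 = 695 km at the equator.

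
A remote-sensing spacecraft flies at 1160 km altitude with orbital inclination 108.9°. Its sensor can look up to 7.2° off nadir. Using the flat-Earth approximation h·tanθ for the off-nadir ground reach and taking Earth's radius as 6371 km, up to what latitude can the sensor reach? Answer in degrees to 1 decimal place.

Retrograde orbit: the ground track reaches ±(180° − i) = ±(180 − 108.9) = ±71.1°.
Sensor half-swath on the ground ≈ 1160·tan(7.2°) = 147 km = 1.32° of latitude.
Maximum observable latitude ≈ 71.1 + 1.32 = 72.4°.

72.4°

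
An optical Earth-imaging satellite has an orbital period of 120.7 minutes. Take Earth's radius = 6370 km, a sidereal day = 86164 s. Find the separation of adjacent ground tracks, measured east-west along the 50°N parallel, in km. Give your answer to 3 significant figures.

T = 120.7 min = 7242.0 s.
Node shift per orbit = (7242.0/86164) × 360° = 30.26°.
Equatorial spacing = 30.26 × 111.2 km/° = 3364 km.
At 50° latitude, spacing = 3364 × cos(50°) = 2162 km.

2160 km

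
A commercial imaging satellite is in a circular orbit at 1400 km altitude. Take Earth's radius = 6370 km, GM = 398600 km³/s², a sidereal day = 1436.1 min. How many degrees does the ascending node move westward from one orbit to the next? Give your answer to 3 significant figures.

Semi-major axis a = 6370 + 1400 = 7770 km. Period T = 2π√(a³/μ) = 2π√(7770³/398600) = 6816.2 s = 113.60 min.
During one orbit Earth rotates (6816.2 / 86166) × 360° = 28.48°.

28.5°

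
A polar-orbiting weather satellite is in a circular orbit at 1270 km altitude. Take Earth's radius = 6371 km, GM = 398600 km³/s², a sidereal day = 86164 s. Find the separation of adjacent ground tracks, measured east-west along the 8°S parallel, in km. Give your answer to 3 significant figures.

3060 km

Semi-major axis a = 6371 + 1270 = 7641 km. Period T = 2π√(a³/μ) = 2π√(7641³/398600) = 6647.2 s = 110.79 min.
Node shift per orbit = (6647.2/86164) × 360° = 27.77°.
Equatorial spacing = 27.77 × 111.2 km/° = 3088 km.
At 8° latitude, spacing = 3088 × cos(8°) = 3058 km.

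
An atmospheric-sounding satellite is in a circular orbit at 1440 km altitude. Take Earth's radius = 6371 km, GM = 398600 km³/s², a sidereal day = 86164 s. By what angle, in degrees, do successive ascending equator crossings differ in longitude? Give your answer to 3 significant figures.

Semi-major axis a = 6371 + 1440 = 7811 km. Period T = 2π√(a³/μ) = 2π√(7811³/398600) = 6870.2 s = 114.50 min.
During one orbit Earth rotates (6870.2 / 86164) × 360° = 28.70°.

28.7°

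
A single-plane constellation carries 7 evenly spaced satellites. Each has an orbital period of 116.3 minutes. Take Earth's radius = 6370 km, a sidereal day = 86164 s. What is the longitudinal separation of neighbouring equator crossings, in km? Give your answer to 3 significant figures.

T = 116.3 min = 6978.0 s.
Single-satellite node shift = (6978.0/86164) × 360° = 29.15°.
With 7 satellites evenly phased, successive equator crossings are 29.15/7 = 4.165° apart.
That is 4.165 × 111.2 = 463 km at the equator.

463 km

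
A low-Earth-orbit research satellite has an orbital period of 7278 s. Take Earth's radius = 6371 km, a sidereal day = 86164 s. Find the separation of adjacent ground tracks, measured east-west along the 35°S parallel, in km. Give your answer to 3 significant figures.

Node shift per orbit = (7278.0/86164) × 360° = 30.41°.
Equatorial spacing = 30.41 × 111.2 km/° = 3381 km.
At 35° latitude, spacing = 3381 × cos(35°) = 2770 km.

2770 km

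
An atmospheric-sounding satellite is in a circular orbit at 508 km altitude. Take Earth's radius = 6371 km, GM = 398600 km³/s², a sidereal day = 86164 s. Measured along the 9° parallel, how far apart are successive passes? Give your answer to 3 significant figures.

2610 km

Semi-major axis a = 6371 + 508 = 6879 km. Period T = 2π√(a³/μ) = 2π√(6879³/398600) = 5678.0 s = 94.63 min.
Node shift per orbit = (5678.0/86164) × 360° = 23.72°.
Equatorial spacing = 23.72 × 111.2 km/° = 2638 km.
At 9° latitude, spacing = 2638 × cos(9°) = 2605 km.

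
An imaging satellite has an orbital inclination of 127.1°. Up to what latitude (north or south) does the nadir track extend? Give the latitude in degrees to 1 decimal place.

Retrograde orbit: the ground track reaches ±(180° − i) = ±(180 − 127.1) = ±52.9°.

52.9°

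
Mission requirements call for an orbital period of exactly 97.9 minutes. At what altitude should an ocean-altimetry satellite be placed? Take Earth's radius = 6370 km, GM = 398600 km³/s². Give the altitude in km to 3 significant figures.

T = 97.9 min = 5874.0 s.
From T = 2π√(a³/μ): a = (μ T²/4π²)^(1/3) = (398600 × 5874.0² / 4π²)^(1/3) = 7036 km.
Altitude h = a − R = 7036 − 6370 = 666 km.

666 km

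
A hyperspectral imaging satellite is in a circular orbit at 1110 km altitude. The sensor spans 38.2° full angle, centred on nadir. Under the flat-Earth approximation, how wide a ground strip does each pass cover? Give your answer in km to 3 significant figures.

Half-angle = 38.2°/2 = 19.1°.
Swath width ≈ 2h·tan(θ/2) = 2 × 1110 × tan(19.1°) = 768.7 km.

769 km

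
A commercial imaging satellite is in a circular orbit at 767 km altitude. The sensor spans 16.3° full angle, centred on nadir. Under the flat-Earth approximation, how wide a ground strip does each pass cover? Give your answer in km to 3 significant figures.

Half-angle = 16.3°/2 = 8.15°.
Swath width ≈ 2h·tan(θ/2) = 2 × 767 × tan(8.15°) = 219.7 km.

220 km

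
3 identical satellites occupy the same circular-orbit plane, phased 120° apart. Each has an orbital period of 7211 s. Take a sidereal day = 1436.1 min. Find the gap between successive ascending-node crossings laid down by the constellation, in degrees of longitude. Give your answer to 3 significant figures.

Single-satellite node shift = (7211.0/86166) × 360° = 30.13°.
With 3 satellites evenly phased, successive equator crossings are 30.13/3 = 10.042° apart.

10.0°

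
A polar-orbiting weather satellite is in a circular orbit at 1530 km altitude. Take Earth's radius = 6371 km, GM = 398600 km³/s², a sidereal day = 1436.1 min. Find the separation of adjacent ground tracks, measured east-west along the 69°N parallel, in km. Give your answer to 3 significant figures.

Semi-major axis a = 6371 + 1530 = 7901 km. Period T = 2π√(a³/μ) = 2π√(7901³/398600) = 6989.3 s = 116.49 min.
Node shift per orbit = (6989.3/86166) × 360° = 29.20°.
Equatorial spacing = 29.20 × 111.2 km/° = 3247 km.
At 69° latitude, spacing = 3247 × cos(69°) = 1164 km.

1160 km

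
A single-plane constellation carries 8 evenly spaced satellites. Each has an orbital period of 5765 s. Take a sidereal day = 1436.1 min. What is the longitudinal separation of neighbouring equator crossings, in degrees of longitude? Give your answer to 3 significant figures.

Single-satellite node shift = (5765.0/86166) × 360° = 24.09°.
With 8 satellites evenly phased, successive equator crossings are 24.09/8 = 3.011° apart.

3.01°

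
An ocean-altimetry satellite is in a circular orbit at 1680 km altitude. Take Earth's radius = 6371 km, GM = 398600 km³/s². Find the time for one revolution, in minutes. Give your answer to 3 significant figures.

120 min

Semi-major axis a = 6371 + 1680 = 8051 km. Period T = 2π√(a³/μ) = 2π√(8051³/398600) = 7189.3 s = 119.82 min.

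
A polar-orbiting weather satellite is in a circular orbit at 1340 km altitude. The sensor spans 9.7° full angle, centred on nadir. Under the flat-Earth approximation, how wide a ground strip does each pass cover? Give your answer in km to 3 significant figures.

Half-angle = 9.7°/2 = 4.85°.
Swath width ≈ 2h·tan(θ/2) = 2 × 1340 × tan(4.85°) = 227.4 km.

227 km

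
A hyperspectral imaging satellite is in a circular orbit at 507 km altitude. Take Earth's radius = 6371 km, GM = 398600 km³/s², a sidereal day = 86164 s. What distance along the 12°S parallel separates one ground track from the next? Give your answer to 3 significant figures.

Semi-major axis a = 6371 + 507 = 6878 km. Period T = 2π√(a³/μ) = 2π√(6878³/398600) = 5676.8 s = 94.61 min.
Node shift per orbit = (5676.8/86164) × 360° = 23.72°.
Equatorial spacing = 23.72 × 111.2 km/° = 2637 km.
At 12° latitude, spacing = 2637 × cos(12°) = 2580 km.

2580 km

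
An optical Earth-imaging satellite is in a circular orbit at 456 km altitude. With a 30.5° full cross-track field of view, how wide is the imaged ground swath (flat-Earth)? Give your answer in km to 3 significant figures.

249 km

Half-angle = 30.5°/2 = 15.25°.
Swath width ≈ 2h·tan(θ/2) = 2 × 456 × tan(15.25°) = 248.6 km.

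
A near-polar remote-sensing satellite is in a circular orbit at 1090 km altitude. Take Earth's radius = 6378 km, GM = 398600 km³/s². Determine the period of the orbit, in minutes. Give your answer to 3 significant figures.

Semi-major axis a = 6378 + 1090 = 7468 km. Period T = 2π√(a³/μ) = 2π√(7468³/398600) = 6422.7 s = 107.05 min.

107 min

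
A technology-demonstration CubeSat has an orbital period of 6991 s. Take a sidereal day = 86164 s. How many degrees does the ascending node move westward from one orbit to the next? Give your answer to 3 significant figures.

During one orbit Earth rotates (6991.0 / 86164) × 360° = 29.21°.

29.2°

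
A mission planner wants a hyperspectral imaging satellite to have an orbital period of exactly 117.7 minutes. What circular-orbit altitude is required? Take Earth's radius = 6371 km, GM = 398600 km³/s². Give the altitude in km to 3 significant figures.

T = 117.7 min = 7062.0 s.
From T = 2π√(a³/μ): a = (μ T²/4π²)^(1/3) = (398600 × 7062.0² / 4π²)^(1/3) = 7956 km.
Altitude h = a − R = 7956 − 6371 = 1585 km.

1580 km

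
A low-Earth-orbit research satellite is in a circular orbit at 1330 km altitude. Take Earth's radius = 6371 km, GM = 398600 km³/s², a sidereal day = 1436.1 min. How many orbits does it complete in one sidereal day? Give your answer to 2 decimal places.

12.81

Semi-major axis a = 6371 + 1330 = 7701 km. Period T = 2π√(a³/μ) = 2π√(7701³/398600) = 6725.6 s = 112.09 min.
Orbits per sidereal day = 86166 / 6725.6 = 12.812.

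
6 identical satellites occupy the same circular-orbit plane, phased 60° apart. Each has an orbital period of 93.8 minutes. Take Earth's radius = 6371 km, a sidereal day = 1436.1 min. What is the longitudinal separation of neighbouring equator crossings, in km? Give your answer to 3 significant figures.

T = 93.8 min = 5628.0 s.
Single-satellite node shift = (5628.0/86166) × 360° = 23.51°.
With 6 satellites evenly phased, successive equator crossings are 23.51/6 = 3.919° apart.
That is 3.919 × 111.2 = 436 km at the equator.

436 km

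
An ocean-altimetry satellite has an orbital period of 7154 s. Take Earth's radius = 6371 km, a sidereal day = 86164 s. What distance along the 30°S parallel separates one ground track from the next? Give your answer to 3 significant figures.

Node shift per orbit = (7154.0/86164) × 360° = 29.89°.
Equatorial spacing = 29.89 × 111.2 km/° = 3324 km.
At 30° latitude, spacing = 3324 × cos(30°) = 2878 km.

2880 km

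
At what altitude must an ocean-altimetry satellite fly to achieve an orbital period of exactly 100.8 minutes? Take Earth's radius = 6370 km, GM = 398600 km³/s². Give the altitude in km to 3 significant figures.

T = 100.8 min = 6048.0 s.
From T = 2π√(a³/μ): a = (μ T²/4π²)^(1/3) = (398600 × 6048.0² / 4π²)^(1/3) = 7175 km.
Altitude h = a − R = 7175 − 6370 = 805 km.

805 km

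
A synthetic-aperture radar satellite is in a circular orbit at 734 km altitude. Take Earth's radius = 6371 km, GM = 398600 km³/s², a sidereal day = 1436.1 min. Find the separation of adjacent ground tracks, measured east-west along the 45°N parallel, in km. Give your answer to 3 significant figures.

1960 km

Semi-major axis a = 6371 + 734 = 7105 km. Period T = 2π√(a³/μ) = 2π√(7105³/398600) = 5960.2 s = 99.34 min.
Node shift per orbit = (5960.2/86166) × 360° = 24.90°.
Equatorial spacing = 24.90 × 111.2 km/° = 2769 km.
At 45° latitude, spacing = 2769 × cos(45°) = 1958 km.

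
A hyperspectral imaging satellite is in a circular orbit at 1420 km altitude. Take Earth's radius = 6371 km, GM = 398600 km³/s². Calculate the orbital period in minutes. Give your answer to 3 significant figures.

114 min

Semi-major axis a = 6371 + 1420 = 7791 km. Period T = 2π√(a³/μ) = 2π√(7791³/398600) = 6843.9 s = 114.06 min.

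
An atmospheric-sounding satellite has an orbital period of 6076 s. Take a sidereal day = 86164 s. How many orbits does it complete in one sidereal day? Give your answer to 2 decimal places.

Orbits per sidereal day = 86164 / 6076.0 = 14.181.

14.18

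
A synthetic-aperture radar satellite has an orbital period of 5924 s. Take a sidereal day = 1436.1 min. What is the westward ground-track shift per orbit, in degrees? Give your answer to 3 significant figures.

24.8°

During one orbit Earth rotates (5924.0 / 86166) × 360° = 24.75°.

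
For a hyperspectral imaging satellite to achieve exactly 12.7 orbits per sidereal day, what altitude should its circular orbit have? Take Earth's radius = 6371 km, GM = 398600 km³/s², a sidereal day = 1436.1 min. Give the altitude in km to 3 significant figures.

1380 km

Required period T = 86166 / 12.7 = 6784.7 s.
From T = 2π√(a³/μ): a = (μ T²/4π²)^(1/3) = (398600 × 6784.7² / 4π²)^(1/3) = 7746 km.
Altitude h = a − R = 7746 − 6371 = 1375 km.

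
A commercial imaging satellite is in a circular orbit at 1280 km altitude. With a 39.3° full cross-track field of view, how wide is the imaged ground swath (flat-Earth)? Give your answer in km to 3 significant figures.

Half-angle = 39.3°/2 = 19.65°.
Swath width ≈ 2h·tan(θ/2) = 2 × 1280 × tan(19.65°) = 914.1 km.

914 km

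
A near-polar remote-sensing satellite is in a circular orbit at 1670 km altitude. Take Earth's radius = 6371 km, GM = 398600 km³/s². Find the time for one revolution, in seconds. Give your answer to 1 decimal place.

7175.9 seconds

Semi-major axis a = 6371 + 1670 = 8041 km. Period T = 2π√(a³/μ) = 2π√(8041³/398600) = 7175.9 s = 119.60 min.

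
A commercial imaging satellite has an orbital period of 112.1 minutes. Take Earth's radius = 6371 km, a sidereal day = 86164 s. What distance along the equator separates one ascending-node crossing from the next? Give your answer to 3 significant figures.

3120 km

T = 112.1 min = 6726.0 s.
During one orbit Earth rotates (6726.0 / 86164) × 360° = 28.10°.
At the equator that is 28.10° × (2π·6371/360) km/° = 28.10 × 111.2 = 3125 km.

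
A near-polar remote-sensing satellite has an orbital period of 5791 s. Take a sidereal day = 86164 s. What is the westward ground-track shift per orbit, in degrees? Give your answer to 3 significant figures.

24.2°

During one orbit Earth rotates (5791.0 / 86164) × 360° = 24.20°.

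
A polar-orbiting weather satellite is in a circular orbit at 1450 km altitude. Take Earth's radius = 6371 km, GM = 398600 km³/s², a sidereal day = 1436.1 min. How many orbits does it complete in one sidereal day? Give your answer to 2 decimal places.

12.52

Semi-major axis a = 6371 + 1450 = 7821 km. Period T = 2π√(a³/μ) = 2π√(7821³/398600) = 6883.4 s = 114.72 min.
Orbits per sidereal day = 86166 / 6883.4 = 12.518.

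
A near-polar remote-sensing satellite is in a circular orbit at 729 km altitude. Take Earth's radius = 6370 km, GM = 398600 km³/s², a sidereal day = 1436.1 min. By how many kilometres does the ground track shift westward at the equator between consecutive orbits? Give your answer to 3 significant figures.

2760 km

Semi-major axis a = 6370 + 729 = 7099 km. Period T = 2π√(a³/μ) = 2π√(7099³/398600) = 5952.6 s = 99.21 min.
During one orbit Earth rotates (5952.6 / 86166) × 360° = 24.87°.
At the equator that is 24.87° × (2π·6370/360) km/° = 24.87 × 111.2 = 2765 km.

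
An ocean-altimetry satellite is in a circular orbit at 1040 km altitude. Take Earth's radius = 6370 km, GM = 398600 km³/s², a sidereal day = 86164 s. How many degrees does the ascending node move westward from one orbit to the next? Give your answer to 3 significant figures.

26.5°

Semi-major axis a = 6370 + 1040 = 7410 km. Period T = 2π√(a³/μ) = 2π√(7410³/398600) = 6348.0 s = 105.80 min.
During one orbit Earth rotates (6348.0 / 86164) × 360° = 26.52°.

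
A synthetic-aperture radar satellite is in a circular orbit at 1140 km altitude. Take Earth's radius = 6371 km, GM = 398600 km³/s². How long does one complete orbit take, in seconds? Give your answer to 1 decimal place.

Semi-major axis a = 6371 + 1140 = 7511 km. Period T = 2π√(a³/μ) = 2π√(7511³/398600) = 6478.3 s = 107.97 min.

6478.3 seconds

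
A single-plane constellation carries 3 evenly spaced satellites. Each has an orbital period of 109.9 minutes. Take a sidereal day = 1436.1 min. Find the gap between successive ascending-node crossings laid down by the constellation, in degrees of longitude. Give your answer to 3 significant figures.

T = 109.9 min = 6594.0 s.
Single-satellite node shift = (6594.0/86166) × 360° = 27.55°.
With 3 satellites evenly phased, successive equator crossings are 27.55/3 = 9.183° apart.

9.18°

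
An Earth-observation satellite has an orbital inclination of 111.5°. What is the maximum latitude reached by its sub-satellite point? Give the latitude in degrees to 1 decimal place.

68.5°

Retrograde orbit: the ground track reaches ±(180° − i) = ±(180 − 111.5) = ±68.5°.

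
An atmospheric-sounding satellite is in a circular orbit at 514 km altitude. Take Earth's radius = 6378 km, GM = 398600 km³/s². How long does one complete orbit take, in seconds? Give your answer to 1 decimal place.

5694.2 seconds

Semi-major axis a = 6378 + 514 = 6892 km. Period T = 2π√(a³/μ) = 2π√(6892³/398600) = 5694.2 s = 94.90 min.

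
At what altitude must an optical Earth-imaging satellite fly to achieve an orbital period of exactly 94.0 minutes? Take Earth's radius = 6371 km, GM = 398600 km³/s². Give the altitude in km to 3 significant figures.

477 km

T = 94.0 min = 5640.0 s.
From T = 2π√(a³/μ): a = (μ T²/4π²)^(1/3) = (398600 × 5640.0² / 4π²)^(1/3) = 6848 km.
Altitude h = a − R = 6848 − 6371 = 477 km.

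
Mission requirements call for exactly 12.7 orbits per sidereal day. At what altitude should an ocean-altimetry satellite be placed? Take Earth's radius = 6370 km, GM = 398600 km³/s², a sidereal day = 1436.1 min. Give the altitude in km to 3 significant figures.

Required period T = 86166 / 12.7 = 6784.7 s.
From T = 2π√(a³/μ): a = (μ T²/4π²)^(1/3) = (398600 × 6784.7² / 4π²)^(1/3) = 7746 km.
Altitude h = a − R = 7746 − 6370 = 1376 km.

1380 km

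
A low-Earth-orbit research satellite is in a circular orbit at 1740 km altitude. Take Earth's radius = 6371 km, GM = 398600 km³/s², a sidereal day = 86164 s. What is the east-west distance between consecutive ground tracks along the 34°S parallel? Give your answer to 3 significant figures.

Semi-major axis a = 6371 + 1740 = 8111 km. Period T = 2π√(a³/μ) = 2π√(8111³/398600) = 7269.8 s = 121.16 min.
Node shift per orbit = (7269.8/86164) × 360° = 30.37°.
Equatorial spacing = 30.37 × 111.2 km/° = 3377 km.
At 34° latitude, spacing = 3377 × cos(34°) = 2800 km.

2800 km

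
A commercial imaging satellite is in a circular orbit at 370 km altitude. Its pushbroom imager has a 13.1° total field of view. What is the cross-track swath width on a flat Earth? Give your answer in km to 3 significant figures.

85.0 km

Half-angle = 13.1°/2 = 6.55°.
Swath width ≈ 2h·tan(θ/2) = 2 × 370 × tan(6.55°) = 85.0 km.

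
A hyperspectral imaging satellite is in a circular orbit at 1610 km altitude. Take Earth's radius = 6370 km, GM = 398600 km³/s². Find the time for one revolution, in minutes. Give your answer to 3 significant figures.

118 min

Semi-major axis a = 6370 + 1610 = 7980 km. Period T = 2π√(a³/μ) = 2π√(7980³/398600) = 7094.4 s = 118.24 min.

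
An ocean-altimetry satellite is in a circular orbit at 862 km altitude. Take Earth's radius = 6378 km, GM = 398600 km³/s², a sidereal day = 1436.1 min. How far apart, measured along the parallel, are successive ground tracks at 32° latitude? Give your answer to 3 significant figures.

Semi-major axis a = 6378 + 862 = 7240 km. Period T = 2π√(a³/μ) = 2π√(7240³/398600) = 6130.8 s = 102.18 min.
Node shift per orbit = (6130.8/86166) × 360° = 25.61°.
Equatorial spacing = 25.61 × 111.3 km/° = 2851 km.
At 32° latitude, spacing = 2851 × cos(32°) = 2418 km.

2420 km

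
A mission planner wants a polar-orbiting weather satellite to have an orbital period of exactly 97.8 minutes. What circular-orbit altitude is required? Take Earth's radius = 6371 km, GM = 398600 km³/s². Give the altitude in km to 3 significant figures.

661 km

T = 97.8 min = 5868.0 s.
From T = 2π√(a³/μ): a = (μ T²/4π²)^(1/3) = (398600 × 5868.0² / 4π²)^(1/3) = 7032 km.
Altitude h = a − R = 7032 − 6371 = 661 km.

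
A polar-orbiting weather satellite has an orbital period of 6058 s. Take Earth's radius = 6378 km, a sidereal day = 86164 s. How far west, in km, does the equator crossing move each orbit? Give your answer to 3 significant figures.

During one orbit Earth rotates (6058.0 / 86164) × 360° = 25.31°.
At the equator that is 25.31° × (2π·6378/360) km/° = 25.31 × 111.3 = 2818 km.

2820 km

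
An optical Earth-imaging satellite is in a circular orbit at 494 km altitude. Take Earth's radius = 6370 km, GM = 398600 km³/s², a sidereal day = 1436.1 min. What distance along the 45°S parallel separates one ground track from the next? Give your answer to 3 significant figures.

Semi-major axis a = 6370 + 494 = 6864 km. Period T = 2π√(a³/μ) = 2π√(6864³/398600) = 5659.5 s = 94.32 min.
Node shift per orbit = (5659.5/86166) × 360° = 23.65°.
Equatorial spacing = 23.65 × 111.2 km/° = 2629 km.
At 45° latitude, spacing = 2629 × cos(45°) = 1859 km.

1860 km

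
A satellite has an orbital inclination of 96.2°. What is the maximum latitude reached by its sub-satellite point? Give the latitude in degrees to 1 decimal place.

83.8°

Retrograde orbit: the ground track reaches ±(180° − i) = ±(180 − 96.2) = ±83.8°.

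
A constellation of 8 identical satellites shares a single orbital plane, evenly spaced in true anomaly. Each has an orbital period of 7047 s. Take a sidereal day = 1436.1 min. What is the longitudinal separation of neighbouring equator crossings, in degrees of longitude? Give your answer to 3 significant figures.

Single-satellite node shift = (7047.0/86166) × 360° = 29.44°.
With 8 satellites evenly phased, successive equator crossings are 29.44/8 = 3.680° apart.

3.68°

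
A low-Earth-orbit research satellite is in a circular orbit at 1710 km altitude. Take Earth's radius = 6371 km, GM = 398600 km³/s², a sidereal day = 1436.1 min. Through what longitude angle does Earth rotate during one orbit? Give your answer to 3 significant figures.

Semi-major axis a = 6371 + 1710 = 8081 km. Period T = 2π√(a³/μ) = 2π√(8081³/398600) = 7229.5 s = 120.49 min.
During one orbit Earth rotates (7229.5 / 86166) × 360° = 30.20°.

30.2°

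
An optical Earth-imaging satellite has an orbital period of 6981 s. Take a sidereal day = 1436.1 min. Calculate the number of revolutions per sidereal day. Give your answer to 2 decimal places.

12.34

Orbits per sidereal day = 86166 / 6981.0 = 12.343.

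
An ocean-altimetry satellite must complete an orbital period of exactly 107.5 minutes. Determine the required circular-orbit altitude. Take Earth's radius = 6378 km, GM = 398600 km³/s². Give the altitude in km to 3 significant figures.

T = 107.5 min = 6450.0 s.
From T = 2π√(a³/μ): a = (μ T²/4π²)^(1/3) = (398600 × 6450.0² / 4π²)^(1/3) = 7489 km.
Altitude h = a − R = 7489 − 6378 = 1111 km.

1110 km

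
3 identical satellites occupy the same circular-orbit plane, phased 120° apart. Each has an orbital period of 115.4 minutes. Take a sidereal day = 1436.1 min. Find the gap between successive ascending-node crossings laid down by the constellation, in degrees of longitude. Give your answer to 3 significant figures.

T = 115.4 min = 6924.0 s.
Single-satellite node shift = (6924.0/86166) × 360° = 28.93°.
With 3 satellites evenly phased, successive equator crossings are 28.93/3 = 9.643° apart.

9.64°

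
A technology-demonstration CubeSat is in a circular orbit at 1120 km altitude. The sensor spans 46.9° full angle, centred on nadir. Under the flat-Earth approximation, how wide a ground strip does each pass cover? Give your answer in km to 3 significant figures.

972 km

Half-angle = 46.9°/2 = 23.45°.
Swath width ≈ 2h·tan(θ/2) = 2 × 1120 × tan(23.45°) = 971.7 km.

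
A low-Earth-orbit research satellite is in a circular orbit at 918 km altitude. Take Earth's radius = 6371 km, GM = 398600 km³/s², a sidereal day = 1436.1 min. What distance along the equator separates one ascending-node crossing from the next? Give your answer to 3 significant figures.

2880 km

Semi-major axis a = 6371 + 918 = 7289 km. Period T = 2π√(a³/μ) = 2π√(7289³/398600) = 6193.2 s = 103.22 min.
During one orbit Earth rotates (6193.2 / 86166) × 360° = 25.87°.
At the equator that is 25.87° × (2π·6371/360) km/° = 25.87 × 111.2 = 2877 km.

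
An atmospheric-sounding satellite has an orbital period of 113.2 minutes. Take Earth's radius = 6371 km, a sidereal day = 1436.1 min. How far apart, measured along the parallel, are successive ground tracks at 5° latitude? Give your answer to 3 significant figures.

3140 km

T = 113.2 min = 6792.0 s.
Node shift per orbit = (6792.0/86166) × 360° = 28.38°.
Equatorial spacing = 28.38 × 111.2 km/° = 3155 km.
At 5° latitude, spacing = 3155 × cos(5°) = 3143 km.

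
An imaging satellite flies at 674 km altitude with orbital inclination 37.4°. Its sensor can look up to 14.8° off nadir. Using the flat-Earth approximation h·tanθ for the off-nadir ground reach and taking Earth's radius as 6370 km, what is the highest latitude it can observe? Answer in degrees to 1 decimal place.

39.0°

For a prograde orbit the ground track reaches latitude ±i = ±37.4°.
Sensor half-swath on the ground ≈ 674·tan(14.8°) = 178 km = 1.60° of latitude.
Maximum observable latitude ≈ 37.4 + 1.60 = 39.0°.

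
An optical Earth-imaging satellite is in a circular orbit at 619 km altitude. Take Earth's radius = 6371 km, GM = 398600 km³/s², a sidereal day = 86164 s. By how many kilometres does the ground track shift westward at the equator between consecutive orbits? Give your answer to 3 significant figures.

Semi-major axis a = 6371 + 619 = 6990 km. Period T = 2π√(a³/μ) = 2π√(6990³/398600) = 5816.0 s = 96.93 min.
During one orbit Earth rotates (5816.0 / 86164) × 360° = 24.30°.
At the equator that is 24.30° × (2π·6371/360) km/° = 24.30 × 111.2 = 2702 km.

2700 km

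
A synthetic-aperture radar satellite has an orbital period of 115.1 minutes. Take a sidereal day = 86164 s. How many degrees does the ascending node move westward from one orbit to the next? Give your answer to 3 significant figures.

T = 115.1 min = 6906.0 s.
During one orbit Earth rotates (6906.0 / 86164) × 360° = 28.85°.

28.9°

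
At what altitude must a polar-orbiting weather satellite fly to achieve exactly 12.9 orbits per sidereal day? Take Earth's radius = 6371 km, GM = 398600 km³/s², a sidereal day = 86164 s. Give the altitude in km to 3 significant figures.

Required period T = 86164 / 12.9 = 6679.4 s.
From T = 2π√(a³/μ): a = (μ T²/4π²)^(1/3) = (398600 × 6679.4² / 4π²)^(1/3) = 7666 km.
Altitude h = a − R = 7666 − 6371 = 1295 km.

1290 km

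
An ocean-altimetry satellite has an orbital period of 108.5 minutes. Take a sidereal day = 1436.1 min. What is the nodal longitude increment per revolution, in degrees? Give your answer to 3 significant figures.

T = 108.5 min = 6510.0 s.
During one orbit Earth rotates (6510.0 / 86166) × 360° = 27.20°.

27.2°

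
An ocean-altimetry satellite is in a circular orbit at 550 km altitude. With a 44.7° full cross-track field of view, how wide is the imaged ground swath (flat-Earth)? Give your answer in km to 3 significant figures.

452 km

Half-angle = 44.7°/2 = 22.35°.
Swath width ≈ 2h·tan(θ/2) = 2 × 550 × tan(22.35°) = 452.3 km.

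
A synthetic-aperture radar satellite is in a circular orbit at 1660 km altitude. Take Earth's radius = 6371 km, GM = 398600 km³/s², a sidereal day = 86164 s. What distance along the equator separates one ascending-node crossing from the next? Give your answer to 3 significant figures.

3330 km

Semi-major axis a = 6371 + 1660 = 8031 km. Period T = 2π√(a³/μ) = 2π√(8031³/398600) = 7162.5 s = 119.38 min.
During one orbit Earth rotates (7162.5 / 86164) × 360° = 29.93°.
At the equator that is 29.93° × (2π·6371/360) km/° = 29.93 × 111.2 = 3328 km.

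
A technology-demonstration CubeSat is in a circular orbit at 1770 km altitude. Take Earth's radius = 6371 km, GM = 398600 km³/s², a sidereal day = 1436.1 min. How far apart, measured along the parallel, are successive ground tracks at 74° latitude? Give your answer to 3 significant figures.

Semi-major axis a = 6371 + 1770 = 8141 km. Period T = 2π√(a³/μ) = 2π√(8141³/398600) = 7310.2 s = 121.84 min.
Node shift per orbit = (7310.2/86166) × 360° = 30.54°.
Equatorial spacing = 30.54 × 111.2 km/° = 3396 km.
At 74° latitude, spacing = 3396 × cos(74°) = 936 km.

936 km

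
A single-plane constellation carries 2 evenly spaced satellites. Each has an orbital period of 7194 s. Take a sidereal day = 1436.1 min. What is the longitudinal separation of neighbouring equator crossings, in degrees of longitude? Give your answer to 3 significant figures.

15.0°

Single-satellite node shift = (7194.0/86166) × 360° = 30.06°.
With 2 satellites evenly phased, successive equator crossings are 30.06/2 = 15.028° apart.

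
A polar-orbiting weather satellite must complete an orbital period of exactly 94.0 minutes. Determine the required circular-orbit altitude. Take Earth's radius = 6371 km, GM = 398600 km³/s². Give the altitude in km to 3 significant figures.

477 km

T = 94.0 min = 5640.0 s.
From T = 2π√(a³/μ): a = (μ T²/4π²)^(1/3) = (398600 × 5640.0² / 4π²)^(1/3) = 6848 km.
Altitude h = a − R = 6848 − 6371 = 477 km.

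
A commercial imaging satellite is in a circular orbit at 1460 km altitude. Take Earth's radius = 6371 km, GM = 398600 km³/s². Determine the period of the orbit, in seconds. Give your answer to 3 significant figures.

6900 seconds

Semi-major axis a = 6371 + 1460 = 7831 km. Period T = 2π√(a³/μ) = 2π√(7831³/398600) = 6896.6 s = 114.94 min.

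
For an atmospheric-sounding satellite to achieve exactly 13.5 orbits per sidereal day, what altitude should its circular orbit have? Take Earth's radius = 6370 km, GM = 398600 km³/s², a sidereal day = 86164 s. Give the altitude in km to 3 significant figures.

Required period T = 86164 / 13.5 = 6382.5 s.
From T = 2π√(a³/μ): a = (μ T²/4π²)^(1/3) = (398600 × 6382.5² / 4π²)^(1/3) = 7437 km.
Altitude h = a − R = 7437 − 6370 = 1067 km.

1070 km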